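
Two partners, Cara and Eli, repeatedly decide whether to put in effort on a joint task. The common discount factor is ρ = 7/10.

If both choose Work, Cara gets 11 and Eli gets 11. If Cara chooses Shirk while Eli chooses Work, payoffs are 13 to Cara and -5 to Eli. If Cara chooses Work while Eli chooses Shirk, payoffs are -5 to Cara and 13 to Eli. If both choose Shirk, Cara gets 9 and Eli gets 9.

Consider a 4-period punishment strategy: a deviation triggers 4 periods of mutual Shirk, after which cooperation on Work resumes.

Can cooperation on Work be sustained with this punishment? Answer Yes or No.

A one-shot deviation gives 13 now, then 9 for 4 periods, then back to 11.
Gain from deviating: (13−11) today; loss: (11−9) in each of the next 4 periods.
No-deviation condition: (11−9)(ρ+…+ρ^4) ≥ 13−11, i.e. ρ+…+ρ^4 ≥ 1.
At ρ = 7/10: ρ+…+ρ^4 = 1.7731 ≥ 1.0000.
So cooperation is sustainable.

Yes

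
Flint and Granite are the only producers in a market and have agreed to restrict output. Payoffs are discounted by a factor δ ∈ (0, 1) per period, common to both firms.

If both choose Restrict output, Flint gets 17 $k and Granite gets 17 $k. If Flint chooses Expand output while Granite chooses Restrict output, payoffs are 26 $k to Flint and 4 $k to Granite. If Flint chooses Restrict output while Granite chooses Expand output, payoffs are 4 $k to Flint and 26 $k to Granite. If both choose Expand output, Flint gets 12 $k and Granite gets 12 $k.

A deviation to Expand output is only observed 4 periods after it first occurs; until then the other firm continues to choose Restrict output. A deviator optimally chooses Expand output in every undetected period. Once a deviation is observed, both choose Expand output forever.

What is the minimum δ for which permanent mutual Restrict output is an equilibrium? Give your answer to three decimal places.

A deviator earns 26 for 4 periods, then 12 forever; cooperating earns 17 forever. Multiplying the IC by (1−δ):
17 ≥ 26(1−δ^4) + 12δ^4, so 14·δ^4 ≥ 9 and δ^4 ≥ 9/14.
δ ≥ (9/14)^(1/4) ≈ 0.895.

0.895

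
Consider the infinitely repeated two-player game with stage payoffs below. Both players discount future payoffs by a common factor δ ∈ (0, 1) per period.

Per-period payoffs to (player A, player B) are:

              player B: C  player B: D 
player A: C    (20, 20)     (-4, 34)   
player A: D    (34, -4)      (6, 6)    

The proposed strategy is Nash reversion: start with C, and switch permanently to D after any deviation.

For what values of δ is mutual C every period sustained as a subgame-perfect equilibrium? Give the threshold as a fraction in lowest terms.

Under grim trigger the critical discount factor is (T−C)/(T−P) with T = 34, C = 20, P = 6.
δ* = (34−20)/(34−6) = 14/28 = 1/2.

1/2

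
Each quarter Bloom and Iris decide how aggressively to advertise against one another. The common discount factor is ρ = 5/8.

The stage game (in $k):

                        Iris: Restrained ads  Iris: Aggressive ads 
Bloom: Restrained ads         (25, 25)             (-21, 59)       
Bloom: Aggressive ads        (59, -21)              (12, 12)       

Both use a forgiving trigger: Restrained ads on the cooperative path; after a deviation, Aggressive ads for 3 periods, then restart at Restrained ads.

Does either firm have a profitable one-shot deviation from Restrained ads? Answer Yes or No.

IC: ρ+…+ρ^3 ≥ (59−25)/(25−12) = 34/13.
At ρ = 5/8: partial sum = 1.2598 < 2.6154. Cooperation not sustainable.

Yes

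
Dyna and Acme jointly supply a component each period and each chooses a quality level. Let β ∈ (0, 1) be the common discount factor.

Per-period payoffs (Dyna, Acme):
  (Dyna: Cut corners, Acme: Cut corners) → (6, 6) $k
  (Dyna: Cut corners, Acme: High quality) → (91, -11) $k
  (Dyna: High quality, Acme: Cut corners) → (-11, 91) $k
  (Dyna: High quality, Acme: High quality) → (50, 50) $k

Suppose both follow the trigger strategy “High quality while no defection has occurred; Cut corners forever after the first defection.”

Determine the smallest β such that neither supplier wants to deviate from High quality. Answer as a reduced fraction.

41/85

Under grim trigger the critical discount factor is (T−C)/(T−P) with T = 91, C = 50, P = 6.
β* = (91−50)/(91−6) = 41/85.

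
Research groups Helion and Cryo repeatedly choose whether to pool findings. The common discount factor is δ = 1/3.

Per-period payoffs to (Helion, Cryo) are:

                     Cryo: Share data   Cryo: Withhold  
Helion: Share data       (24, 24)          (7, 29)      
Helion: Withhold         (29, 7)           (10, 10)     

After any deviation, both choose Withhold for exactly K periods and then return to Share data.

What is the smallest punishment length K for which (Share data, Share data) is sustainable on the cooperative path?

2

Need Σ_{k=1}^{K} δ^k ≥ (29−24)/(24−10) = 0.3571 at δ = 1/3.
At K = 1 the sum is 0.3333 < 0.3571; at K = 2 it is 0.4444 ≥ 0.3571.
So the minimum punishment length is K = 2.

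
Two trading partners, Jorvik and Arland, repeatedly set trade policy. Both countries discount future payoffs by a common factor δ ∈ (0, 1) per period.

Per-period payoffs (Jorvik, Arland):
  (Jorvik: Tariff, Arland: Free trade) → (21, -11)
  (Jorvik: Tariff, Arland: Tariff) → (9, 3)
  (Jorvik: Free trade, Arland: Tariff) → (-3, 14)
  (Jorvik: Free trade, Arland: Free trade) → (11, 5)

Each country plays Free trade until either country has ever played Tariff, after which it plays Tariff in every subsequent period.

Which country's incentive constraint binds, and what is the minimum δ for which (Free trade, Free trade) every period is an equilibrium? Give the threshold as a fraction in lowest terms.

Jorvik; δ ≥ 5/6

For Jorvik: deviation gain 21−11 = 10, per-period punishment loss 11−9 = 2. IC gives δ ≥ 10/12 = 5/6.
For Arland: gain 9, loss 2 per period, so δ ≥ 9/11.
The tighter constraint is Jorvik's, so cooperation needs δ ≥ 5/6.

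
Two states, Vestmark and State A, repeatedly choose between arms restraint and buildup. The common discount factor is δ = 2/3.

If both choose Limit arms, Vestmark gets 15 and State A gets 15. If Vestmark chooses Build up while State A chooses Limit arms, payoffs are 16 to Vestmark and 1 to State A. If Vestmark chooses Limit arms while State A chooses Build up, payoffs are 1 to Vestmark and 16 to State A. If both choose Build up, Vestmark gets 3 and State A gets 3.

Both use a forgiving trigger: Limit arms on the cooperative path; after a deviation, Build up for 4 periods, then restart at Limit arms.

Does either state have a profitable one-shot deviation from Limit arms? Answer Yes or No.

A one-shot deviation gives 16 now, then 3 for 4 periods, then back to 15.
Gain from deviating: (16−15) today; loss: (15−3) in each of the next 4 periods.
No-deviation condition: (15−3)(δ+…+δ^4) ≥ 16−15, i.e. δ+…+δ^4 ≥ 1/12.
At δ = 2/3: δ+…+δ^4 = 1.6049 ≥ 0.0833.
So cooperation is sustainable.

No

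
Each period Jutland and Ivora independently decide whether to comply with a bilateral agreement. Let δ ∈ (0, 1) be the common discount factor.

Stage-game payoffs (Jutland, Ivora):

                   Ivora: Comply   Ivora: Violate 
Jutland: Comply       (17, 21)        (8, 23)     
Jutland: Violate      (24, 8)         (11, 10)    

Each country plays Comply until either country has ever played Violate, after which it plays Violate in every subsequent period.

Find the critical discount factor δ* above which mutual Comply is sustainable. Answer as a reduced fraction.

Jutland's threshold: (24−17)/(24−11) = 7/13.
Ivora's threshold: (23−21)/(23−10) = 2/13.
7/13 > 2/13, so Jutland binds and δ* = 7/13.

7/13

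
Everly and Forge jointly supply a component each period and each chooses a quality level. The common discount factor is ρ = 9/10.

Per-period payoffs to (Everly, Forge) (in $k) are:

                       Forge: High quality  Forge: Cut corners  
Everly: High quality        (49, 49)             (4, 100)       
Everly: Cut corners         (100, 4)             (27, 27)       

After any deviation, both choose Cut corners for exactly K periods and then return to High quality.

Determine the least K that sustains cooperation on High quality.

Need Σ_{k=1}^{K} ρ^k ≥ (100−49)/(49−27) = 2.3182 at ρ = 9/10.
At K = 2 the sum is 1.7100 < 2.3182; at K = 3 it is 2.4390 ≥ 2.3182.
So the minimum punishment length is K = 3.

3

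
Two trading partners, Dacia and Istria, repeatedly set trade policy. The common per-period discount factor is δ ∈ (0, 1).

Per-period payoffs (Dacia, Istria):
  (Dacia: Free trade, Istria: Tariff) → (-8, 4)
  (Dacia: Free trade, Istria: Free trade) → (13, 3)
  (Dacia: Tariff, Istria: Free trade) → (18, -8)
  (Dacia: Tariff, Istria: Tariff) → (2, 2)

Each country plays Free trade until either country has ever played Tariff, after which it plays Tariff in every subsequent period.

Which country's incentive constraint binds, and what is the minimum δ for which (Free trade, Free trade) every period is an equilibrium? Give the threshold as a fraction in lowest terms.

For Dacia: deviation gain 18−13 = 5, per-period punishment loss 13−2 = 11. IC gives δ ≥ 5/16.
For Istria: gain 1, loss 1 per period, so δ ≥ 1/2.
The tighter constraint is Istria's, so cooperation needs δ ≥ 1/2.

Istria; δ ≥ 1/2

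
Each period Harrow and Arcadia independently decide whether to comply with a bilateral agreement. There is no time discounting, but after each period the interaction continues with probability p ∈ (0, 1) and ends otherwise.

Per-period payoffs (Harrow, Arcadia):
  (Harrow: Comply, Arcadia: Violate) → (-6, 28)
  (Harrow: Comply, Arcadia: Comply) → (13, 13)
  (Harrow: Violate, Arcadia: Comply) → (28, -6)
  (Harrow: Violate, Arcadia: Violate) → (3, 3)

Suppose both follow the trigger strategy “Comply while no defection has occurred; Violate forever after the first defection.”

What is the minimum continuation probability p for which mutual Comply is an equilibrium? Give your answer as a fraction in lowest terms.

With no time discounting, the continuation probability p plays the role of the discount factor.
Grim-trigger IC: 13/(1−p) ≥ 28 + 3p/(1−p) ⇒ p ≥ (28−13)/(28−3) = 3/5.

3/5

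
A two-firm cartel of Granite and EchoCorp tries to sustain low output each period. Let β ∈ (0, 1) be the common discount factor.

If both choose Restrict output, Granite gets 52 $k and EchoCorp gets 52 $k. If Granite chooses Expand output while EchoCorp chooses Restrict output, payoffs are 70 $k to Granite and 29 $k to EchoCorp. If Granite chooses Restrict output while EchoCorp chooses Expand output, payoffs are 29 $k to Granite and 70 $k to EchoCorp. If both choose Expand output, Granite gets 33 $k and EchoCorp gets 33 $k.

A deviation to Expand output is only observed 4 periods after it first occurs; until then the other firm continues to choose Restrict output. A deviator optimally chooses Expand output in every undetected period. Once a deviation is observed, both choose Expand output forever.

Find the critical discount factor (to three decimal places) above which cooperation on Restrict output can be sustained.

0.835

The best deviation is to choose Expand output for all 4 undetected periods, earning 70 each, then 33 forever once detected.
Deviation value: 70(1−β^4)/(1−β) + 33β^4/(1−β); cooperation value: 52/(1−β).
IC: 52 ≥ 70(1−β^4) + 33β^4 = 70 − 37β^4.
So β^4 ≥ 18/37, giving β ≥ (18/37)^(1/4) ≈ 0.835.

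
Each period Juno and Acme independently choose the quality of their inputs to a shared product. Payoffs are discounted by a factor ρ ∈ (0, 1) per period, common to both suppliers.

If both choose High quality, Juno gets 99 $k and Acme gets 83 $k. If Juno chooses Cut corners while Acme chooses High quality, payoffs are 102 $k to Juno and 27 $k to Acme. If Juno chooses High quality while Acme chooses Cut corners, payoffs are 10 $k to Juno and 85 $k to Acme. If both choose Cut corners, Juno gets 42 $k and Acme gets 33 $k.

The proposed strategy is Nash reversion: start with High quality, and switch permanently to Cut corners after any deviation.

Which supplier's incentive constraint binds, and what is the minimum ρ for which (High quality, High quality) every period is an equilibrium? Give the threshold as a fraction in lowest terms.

Juno's threshold: (102−99)/(102−42) = 1/20.
Acme's threshold: (85−83)/(85−33) = 1/26.
1/20 > 1/26, so Juno binds and ρ* = 1/20.

Juno; ρ ≥ 1/20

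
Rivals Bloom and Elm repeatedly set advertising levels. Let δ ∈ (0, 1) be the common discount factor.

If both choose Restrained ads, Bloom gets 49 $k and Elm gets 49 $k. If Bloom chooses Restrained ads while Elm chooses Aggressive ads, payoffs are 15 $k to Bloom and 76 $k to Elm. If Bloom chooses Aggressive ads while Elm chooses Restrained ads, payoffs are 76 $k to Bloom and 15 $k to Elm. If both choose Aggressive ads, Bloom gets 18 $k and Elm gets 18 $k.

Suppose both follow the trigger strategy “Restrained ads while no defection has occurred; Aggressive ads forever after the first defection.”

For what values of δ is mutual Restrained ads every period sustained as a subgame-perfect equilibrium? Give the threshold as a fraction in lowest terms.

27/58

Under grim trigger the critical discount factor is (T−C)/(T−P) with T = 76, C = 49, P = 18.
δ* = (76−49)/(76−18) = 27/58.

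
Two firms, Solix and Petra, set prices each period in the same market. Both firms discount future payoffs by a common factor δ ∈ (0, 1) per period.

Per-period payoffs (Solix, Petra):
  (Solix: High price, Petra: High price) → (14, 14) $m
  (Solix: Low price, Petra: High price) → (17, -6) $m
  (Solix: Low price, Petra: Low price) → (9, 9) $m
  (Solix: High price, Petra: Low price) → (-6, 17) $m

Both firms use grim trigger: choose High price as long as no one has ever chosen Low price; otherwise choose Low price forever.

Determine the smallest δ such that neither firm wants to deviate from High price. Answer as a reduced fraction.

Under grim trigger the critical discount factor is (T−C)/(T−P) with T = 17, C = 14, P = 9.
δ* = (17−14)/(17−9) = 3/8.

3/8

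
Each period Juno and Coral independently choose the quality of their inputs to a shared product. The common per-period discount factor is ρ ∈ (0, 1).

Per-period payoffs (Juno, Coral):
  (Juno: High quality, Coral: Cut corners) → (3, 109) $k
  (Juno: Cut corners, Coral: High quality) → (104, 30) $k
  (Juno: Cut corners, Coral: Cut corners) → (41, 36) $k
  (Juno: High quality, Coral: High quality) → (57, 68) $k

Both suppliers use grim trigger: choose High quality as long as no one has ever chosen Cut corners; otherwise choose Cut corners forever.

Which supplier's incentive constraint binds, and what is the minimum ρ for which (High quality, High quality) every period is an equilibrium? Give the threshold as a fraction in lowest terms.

Juno's threshold: (104−57)/(104−41) = 47/63.
Coral's threshold: (109−68)/(109−36) = 41/73.
47/63 > 41/73, so Juno binds and ρ* = 47/63.

Juno; ρ ≥ 47/63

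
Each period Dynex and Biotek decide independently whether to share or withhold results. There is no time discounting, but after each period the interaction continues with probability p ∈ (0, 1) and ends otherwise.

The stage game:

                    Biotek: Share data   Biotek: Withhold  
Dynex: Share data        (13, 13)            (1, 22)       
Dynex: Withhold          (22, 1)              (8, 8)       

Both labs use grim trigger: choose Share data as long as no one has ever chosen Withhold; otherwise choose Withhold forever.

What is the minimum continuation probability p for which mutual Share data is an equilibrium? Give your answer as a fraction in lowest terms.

Expected cooperation value is 13 + p·13 + p²·13 + … = 13/(1−p); deviation gives 22 + p·8/(1−p).
13 ≥ 22(1−p) + 8p ⇒ 14p ≥ 9 ⇒ p ≥ 9/14.

9/14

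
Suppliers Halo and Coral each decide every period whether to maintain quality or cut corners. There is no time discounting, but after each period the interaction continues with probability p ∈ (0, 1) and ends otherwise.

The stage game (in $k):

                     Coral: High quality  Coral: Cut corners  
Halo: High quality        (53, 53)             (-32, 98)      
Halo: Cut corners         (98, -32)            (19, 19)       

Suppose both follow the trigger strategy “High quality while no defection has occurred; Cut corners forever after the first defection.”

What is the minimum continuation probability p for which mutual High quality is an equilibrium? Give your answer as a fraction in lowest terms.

Expected cooperation value is 53 + p·53 + p²·53 + … = 53/(1−p); deviation gives 98 + p·19/(1−p).
53 ≥ 98(1−p) + 19p ⇒ 79p ≥ 45 ⇒ p ≥ 45/79.

45/79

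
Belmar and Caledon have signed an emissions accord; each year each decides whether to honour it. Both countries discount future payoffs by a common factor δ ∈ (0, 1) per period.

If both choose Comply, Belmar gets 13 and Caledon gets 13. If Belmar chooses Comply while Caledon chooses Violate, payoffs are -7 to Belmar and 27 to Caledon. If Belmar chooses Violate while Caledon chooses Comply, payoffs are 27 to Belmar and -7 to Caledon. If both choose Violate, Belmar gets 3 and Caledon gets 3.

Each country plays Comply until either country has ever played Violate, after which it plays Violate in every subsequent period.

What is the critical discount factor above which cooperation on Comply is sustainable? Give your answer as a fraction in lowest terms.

7/12

Under grim trigger the critical discount factor is (T−C)/(T−P) with T = 27, C = 13, P = 3.
δ* = (27−13)/(27−3) = 14/24 = 7/12.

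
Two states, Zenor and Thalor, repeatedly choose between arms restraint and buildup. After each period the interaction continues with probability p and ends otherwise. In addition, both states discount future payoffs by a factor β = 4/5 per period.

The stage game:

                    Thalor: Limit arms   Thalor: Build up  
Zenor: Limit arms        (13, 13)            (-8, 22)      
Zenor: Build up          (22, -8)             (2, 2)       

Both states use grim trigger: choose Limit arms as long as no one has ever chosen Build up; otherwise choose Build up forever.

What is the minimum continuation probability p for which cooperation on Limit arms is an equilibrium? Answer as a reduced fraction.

Expected continuation weight on next period's payoff is β·p = 4/5·p, which plays the role of the discount factor.
Cooperation requires 4/5·p ≥ (22−13)/(22−2) = 9/20, hence p ≥ 9/16.

9/16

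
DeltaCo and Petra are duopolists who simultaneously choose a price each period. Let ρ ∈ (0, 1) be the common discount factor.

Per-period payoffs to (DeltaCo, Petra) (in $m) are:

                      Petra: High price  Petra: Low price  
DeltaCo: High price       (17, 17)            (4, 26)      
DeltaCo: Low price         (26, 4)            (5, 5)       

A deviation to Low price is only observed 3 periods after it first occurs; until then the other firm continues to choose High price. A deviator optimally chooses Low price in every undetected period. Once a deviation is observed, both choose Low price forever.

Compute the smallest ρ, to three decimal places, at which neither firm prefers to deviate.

The best deviation is to choose Low price for all 3 undetected periods, earning 26 each, then 5 forever once detected.
Deviation value: 26(1−ρ^3)/(1−ρ) + 5ρ^3/(1−ρ); cooperation value: 17/(1−ρ).
IC: 17 ≥ 26(1−ρ^3) + 5ρ^3 = 26 − 21ρ^3.
So ρ^3 ≥ 9/21 = 3/7, giving ρ ≥ (3/7)^(1/3) ≈ 0.754.

0.754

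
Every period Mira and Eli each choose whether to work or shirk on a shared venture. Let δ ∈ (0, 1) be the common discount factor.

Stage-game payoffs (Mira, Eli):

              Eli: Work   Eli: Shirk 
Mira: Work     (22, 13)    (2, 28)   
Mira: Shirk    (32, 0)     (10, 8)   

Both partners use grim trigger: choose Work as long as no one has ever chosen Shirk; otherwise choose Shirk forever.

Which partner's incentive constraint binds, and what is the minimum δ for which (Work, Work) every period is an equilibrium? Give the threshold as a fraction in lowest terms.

For Mira: deviation gain 32−22 = 10, per-period punishment loss 22−10 = 12. IC gives δ ≥ 10/22 = 5/11.
For Eli: gain 15, loss 5 per period, so δ ≥ 15/20 = 3/4.
The tighter constraint is Eli's, so cooperation needs δ ≥ 3/4.

Eli; δ ≥ 3/4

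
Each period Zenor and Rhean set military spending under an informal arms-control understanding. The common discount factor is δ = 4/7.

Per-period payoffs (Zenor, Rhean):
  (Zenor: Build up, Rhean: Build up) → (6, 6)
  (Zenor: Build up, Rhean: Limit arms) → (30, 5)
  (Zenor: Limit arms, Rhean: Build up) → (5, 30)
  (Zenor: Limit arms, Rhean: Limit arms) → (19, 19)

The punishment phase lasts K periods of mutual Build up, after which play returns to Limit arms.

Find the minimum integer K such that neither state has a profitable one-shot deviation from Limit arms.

2

IC: δ(1−δ^K)/(1−δ) ≥ (30−19)/(19−6) = 11/13.
With δ = 4/7: need 1 − δ^K ≥ 11/13·(1−4/7)/(4/7), i.e. δ^K ≤ 0.3654.
Since (4/7)^1 = 0.5714 and (4/7)^2 = 0.3265, the smallest such K is 2.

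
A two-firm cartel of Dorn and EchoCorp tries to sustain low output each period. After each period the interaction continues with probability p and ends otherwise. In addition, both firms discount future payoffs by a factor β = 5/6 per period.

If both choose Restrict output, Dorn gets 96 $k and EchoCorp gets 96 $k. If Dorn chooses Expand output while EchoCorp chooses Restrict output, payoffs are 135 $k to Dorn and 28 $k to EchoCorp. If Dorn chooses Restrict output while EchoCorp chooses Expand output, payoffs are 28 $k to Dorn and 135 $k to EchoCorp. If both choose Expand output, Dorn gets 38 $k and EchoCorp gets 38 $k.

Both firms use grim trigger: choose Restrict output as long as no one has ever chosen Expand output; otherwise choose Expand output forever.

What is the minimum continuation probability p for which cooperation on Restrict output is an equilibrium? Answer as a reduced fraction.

With continuation probability p and discount β, the effective per-period discount factor is βp.
Grim-trigger IC: βp ≥ (135−96)/(135−38) = 39/97.
So p ≥ (39/97)/(5/6) = 234/485.

234/485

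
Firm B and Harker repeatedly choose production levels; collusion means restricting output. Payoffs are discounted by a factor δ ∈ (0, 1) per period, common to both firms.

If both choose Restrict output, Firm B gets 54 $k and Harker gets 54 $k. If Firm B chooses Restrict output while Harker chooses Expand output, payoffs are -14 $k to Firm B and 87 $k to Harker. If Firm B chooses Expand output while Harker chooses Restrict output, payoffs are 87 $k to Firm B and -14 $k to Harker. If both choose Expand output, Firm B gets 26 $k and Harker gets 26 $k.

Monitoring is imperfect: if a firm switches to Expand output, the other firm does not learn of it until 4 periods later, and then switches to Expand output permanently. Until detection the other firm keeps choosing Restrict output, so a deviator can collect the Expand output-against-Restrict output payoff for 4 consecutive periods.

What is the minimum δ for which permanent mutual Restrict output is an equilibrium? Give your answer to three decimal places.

0.858

A deviator earns 87 for 4 periods, then 26 forever; cooperating earns 54 forever. Multiplying the IC by (1−δ):
54 ≥ 87(1−δ^4) + 26δ^4, so 61·δ^4 ≥ 33 and δ^4 ≥ 33/61.
δ ≥ (33/61)^(1/4) ≈ 0.858.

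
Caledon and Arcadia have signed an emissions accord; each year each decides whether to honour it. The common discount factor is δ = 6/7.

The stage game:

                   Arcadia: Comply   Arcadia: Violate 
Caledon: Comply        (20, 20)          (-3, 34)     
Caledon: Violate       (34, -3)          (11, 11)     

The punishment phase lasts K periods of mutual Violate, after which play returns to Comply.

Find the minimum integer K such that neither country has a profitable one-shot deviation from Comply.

Need Σ_{k=1}^{K} δ^k ≥ (34−20)/(20−11) = 1.5556 at δ = 6/7.
At K = 1 the sum is 0.8571 < 1.5556; at K = 2 it is 1.5918 ≥ 1.5556.
So the minimum punishment length is K = 2.

2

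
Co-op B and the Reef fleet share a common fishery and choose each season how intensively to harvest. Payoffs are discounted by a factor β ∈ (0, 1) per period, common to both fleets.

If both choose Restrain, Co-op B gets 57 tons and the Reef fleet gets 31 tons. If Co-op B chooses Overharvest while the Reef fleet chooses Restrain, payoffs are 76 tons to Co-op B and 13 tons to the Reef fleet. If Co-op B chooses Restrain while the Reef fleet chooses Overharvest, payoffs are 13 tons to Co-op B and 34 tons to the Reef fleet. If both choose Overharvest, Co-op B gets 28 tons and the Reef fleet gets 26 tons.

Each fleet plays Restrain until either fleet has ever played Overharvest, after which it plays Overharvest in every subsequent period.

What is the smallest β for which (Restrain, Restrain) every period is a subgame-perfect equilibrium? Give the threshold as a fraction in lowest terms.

19/48

Co-op B's threshold: (76−57)/(76−28) = 19/48.
the Reef fleet's threshold: (34−31)/(34−26) = 3/8.
19/48 > 3/8, so Co-op B binds and β* = 19/48.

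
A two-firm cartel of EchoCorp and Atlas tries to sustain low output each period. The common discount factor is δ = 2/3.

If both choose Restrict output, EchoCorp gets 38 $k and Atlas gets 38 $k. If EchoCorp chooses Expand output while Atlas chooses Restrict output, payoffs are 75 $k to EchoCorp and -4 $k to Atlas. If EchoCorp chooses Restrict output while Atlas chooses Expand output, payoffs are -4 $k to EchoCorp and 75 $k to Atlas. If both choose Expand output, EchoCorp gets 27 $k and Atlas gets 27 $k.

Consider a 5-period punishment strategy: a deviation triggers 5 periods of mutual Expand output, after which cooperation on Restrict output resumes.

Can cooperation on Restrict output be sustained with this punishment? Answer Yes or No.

A one-shot deviation gives 75 now, then 27 for 5 periods, then back to 38.
Gain from deviating: (75−38) today; loss: (38−27) in each of the next 5 periods.
No-deviation condition: (38−27)(δ+…+δ^5) ≥ 75−38, i.e. δ+…+δ^5 ≥ 37/11.
At δ = 2/3: δ+…+δ^5 = 1.7366 < 3.3636.
So cooperation is not sustainable.

No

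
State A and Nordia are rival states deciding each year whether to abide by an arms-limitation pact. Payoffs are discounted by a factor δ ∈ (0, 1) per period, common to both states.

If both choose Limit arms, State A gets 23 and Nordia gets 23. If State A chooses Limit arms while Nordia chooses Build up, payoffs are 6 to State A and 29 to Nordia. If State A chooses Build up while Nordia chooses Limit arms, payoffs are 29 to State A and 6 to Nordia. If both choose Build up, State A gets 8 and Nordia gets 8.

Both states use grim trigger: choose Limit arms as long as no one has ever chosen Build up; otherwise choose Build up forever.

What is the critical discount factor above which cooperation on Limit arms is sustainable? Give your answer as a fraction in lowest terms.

One-period gain from deviating is 29 − 23 = 6. The loss is 23 − 8 = 15 in every subsequent period, with present value 15·δ/(1−δ).
Deviation is unprofitable when 15·δ/(1−δ) ≥ 6, i.e. δ/(1−δ) ≥ 2/5.
Equivalently δ ≥ 6/(6+15) = 2/7.

2/7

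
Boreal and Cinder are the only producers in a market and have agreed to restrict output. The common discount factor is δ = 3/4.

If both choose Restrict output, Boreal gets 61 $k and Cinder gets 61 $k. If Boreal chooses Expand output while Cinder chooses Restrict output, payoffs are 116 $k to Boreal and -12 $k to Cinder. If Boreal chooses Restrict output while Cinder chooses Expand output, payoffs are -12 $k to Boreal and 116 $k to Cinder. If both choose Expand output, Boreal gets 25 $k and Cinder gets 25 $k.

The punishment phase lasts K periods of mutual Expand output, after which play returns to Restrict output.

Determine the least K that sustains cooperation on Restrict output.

3

No profitable deviation requires (61−25)(δ+…+δ^K) ≥ 116−61, i.e. δ+…+δ^K ≥ 55/36 ≈ 1.5278.
With δ = 3/4, the partial sums are K=1: 0.7500, K=2: 1.3125, K=3: 1.7344.
K = 3 is the first length at which the sum reaches 1.5278.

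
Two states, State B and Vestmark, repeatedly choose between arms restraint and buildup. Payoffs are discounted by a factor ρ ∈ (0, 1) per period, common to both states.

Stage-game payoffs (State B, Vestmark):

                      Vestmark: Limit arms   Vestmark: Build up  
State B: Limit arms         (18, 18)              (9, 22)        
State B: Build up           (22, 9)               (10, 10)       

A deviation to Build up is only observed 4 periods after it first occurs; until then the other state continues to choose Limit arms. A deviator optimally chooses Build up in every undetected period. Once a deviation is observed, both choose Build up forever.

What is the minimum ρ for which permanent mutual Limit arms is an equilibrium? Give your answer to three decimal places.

0.760

Deviating for the 4 undetected periods gains 22−18 = 4 per period over cooperation, then loses 18−10 = 8 per period forever once punishment starts.
Gain: 4(1 + ρ + … + ρ^3); loss: 8·ρ^4/(1−ρ).
No profitable deviation ⇔ 4(1−ρ^4) ≤ 8·ρ^4, i.e. ρ^4 ≥ 4/(4+8) = 1/3.
Hence ρ ≥ (1/3)^(1/4) ≈ 0.760.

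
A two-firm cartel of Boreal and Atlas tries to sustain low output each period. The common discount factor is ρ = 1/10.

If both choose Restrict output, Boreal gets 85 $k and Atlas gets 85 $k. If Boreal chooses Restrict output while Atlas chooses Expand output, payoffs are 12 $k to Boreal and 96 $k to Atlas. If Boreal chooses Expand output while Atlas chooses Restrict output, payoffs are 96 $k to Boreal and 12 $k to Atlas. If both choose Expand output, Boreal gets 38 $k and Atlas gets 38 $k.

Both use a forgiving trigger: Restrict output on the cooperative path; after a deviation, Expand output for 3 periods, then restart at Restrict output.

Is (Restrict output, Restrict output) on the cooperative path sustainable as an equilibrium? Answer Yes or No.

No

IC: ρ+…+ρ^3 ≥ (96−85)/(85−38) = 11/47.
At ρ = 1/10: partial sum = 0.1110 < 0.2340. Cooperation not sustainable.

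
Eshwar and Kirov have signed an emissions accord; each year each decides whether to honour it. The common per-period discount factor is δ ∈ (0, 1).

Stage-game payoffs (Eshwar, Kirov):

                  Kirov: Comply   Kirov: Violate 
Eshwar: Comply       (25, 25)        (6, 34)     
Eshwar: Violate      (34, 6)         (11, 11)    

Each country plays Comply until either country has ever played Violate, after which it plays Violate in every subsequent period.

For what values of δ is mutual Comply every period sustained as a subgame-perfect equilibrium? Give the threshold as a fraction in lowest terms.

25/(1−δ) ≥ 34 + 11δ/(1−δ)
25 ≥ 34 − 23δ
δ ≥ 9/23.

9/23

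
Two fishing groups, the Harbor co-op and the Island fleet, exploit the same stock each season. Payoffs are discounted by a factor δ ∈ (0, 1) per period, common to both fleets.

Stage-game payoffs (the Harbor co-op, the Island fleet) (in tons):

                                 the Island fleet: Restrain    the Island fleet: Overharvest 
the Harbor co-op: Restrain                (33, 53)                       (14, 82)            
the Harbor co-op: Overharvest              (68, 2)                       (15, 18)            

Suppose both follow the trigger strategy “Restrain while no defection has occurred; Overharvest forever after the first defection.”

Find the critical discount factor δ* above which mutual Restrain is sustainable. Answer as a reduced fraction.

the Harbor co-op's threshold: (68−33)/(68−15) = 35/53.
the Island fleet's threshold: (82−53)/(82−18) = 29/64.
35/53 > 29/64, so the Harbor co-op binds and δ* = 35/53.

35/53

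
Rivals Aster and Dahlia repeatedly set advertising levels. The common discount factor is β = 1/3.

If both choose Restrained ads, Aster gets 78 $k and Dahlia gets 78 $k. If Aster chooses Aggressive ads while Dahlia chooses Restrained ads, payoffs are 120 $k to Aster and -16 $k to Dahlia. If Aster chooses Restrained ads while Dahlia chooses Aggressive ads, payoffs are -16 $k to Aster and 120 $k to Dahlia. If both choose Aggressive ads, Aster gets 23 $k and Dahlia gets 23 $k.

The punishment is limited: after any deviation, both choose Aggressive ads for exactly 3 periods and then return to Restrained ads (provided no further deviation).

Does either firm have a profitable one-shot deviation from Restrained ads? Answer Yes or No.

A one-shot deviation gives 120 now, then 23 for 3 periods, then back to 78.
Gain from deviating: (120−78) today; loss: (78−23) in each of the next 3 periods.
No-deviation condition: (78−23)(β+…+β^3) ≥ 120−78, i.e. β+…+β^3 ≥ 42/55.
At β = 1/3: β+…+β^3 = 0.4815 < 0.7636.
So cooperation is not sustainable.

Yes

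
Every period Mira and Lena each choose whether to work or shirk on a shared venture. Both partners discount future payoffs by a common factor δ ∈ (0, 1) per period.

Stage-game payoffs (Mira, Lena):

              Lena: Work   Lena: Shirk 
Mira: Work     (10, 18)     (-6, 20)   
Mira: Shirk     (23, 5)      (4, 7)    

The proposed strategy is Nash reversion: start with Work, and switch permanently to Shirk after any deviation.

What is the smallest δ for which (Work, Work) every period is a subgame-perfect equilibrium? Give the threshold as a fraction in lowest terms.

Mira's threshold: (23−10)/(23−4) = 13/19.
Lena's threshold: (20−18)/(20−7) = 2/13.
13/19 > 2/13, so Mira binds and δ* = 13/19.

13/19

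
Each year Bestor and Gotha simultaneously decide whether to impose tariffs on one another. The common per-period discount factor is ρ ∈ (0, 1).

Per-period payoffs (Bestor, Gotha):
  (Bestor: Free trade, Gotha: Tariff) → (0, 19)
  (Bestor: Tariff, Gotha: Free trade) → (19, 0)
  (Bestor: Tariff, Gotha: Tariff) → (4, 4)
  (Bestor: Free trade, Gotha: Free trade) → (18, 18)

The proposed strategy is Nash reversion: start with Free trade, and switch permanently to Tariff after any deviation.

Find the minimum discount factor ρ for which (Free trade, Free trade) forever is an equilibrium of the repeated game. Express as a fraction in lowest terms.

1/15

One-period gain from deviating is 19 − 18 = 1. The loss is 18 − 4 = 14 in every subsequent period, with present value 14·ρ/(1−ρ).
Deviation is unprofitable when 14·ρ/(1−ρ) ≥ 1, i.e. ρ/(1−ρ) ≥ 1/14.
Equivalently ρ ≥ 1/(1+14) = 1/15.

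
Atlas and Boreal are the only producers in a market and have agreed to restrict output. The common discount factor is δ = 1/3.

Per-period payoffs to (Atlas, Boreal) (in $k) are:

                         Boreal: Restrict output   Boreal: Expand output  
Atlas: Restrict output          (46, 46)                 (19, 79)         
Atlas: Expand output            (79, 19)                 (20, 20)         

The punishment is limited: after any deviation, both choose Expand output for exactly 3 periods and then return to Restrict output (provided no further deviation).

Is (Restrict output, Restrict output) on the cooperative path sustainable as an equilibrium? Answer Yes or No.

A one-shot deviation gives 79 now, then 20 for 3 periods, then back to 46.
Gain from deviating: (79−46) today; loss: (46−20) in each of the next 3 periods.
No-deviation condition: (46−20)(δ+…+δ^3) ≥ 79−46, i.e. δ+…+δ^3 ≥ 33/26.
At δ = 1/3: δ+…+δ^3 = 0.4815 < 1.2692.
So cooperation is not sustainable.

No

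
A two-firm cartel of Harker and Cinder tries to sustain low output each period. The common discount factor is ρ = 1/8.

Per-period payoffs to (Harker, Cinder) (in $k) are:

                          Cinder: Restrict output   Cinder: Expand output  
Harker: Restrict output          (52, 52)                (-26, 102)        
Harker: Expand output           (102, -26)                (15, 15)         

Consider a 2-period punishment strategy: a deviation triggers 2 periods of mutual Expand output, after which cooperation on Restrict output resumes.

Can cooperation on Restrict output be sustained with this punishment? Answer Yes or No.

A one-shot deviation gives 102 now, then 15 for 2 periods, then back to 52.
Gain from deviating: (102−52) today; loss: (52−15) in each of the next 2 periods.
No-deviation condition: (52−15)(ρ+…+ρ^2) ≥ 102−52, i.e. ρ+…+ρ^2 ≥ 50/37.
At ρ = 1/8: ρ+…+ρ^2 = 0.1406 < 1.3514.
So cooperation is not sustainable.

No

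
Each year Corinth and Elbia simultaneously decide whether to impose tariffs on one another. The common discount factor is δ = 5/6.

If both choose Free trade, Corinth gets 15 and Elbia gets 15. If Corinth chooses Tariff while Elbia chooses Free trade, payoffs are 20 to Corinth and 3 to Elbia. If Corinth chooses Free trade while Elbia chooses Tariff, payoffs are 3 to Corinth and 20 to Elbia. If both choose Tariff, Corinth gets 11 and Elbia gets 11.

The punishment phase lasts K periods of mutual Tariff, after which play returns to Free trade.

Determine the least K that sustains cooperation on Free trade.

IC: δ(1−δ^K)/(1−δ) ≥ (20−15)/(15−11) = 5/4.
With δ = 5/6: need 1 − δ^K ≥ 5/4·(1−5/6)/(5/6), i.e. δ^K ≤ 0.7500.
Since (5/6)^1 = 0.8333 and (5/6)^2 = 0.6944, the smallest such K is 2.

2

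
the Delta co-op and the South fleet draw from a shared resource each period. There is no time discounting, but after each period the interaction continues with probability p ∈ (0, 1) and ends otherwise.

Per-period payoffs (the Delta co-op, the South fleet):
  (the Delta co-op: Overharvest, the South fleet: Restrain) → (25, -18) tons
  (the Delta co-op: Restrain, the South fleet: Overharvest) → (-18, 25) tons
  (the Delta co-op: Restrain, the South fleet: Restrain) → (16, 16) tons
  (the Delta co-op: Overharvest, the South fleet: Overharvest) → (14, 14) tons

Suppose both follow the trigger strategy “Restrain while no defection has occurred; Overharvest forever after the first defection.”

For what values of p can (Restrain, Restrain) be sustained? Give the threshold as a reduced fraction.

9/11

With no time discounting, the continuation probability p plays the role of the discount factor.
Grim-trigger IC: 16/(1−p) ≥ 25 + 14p/(1−p) ⇒ p ≥ (25−16)/(25−14) = 9/11.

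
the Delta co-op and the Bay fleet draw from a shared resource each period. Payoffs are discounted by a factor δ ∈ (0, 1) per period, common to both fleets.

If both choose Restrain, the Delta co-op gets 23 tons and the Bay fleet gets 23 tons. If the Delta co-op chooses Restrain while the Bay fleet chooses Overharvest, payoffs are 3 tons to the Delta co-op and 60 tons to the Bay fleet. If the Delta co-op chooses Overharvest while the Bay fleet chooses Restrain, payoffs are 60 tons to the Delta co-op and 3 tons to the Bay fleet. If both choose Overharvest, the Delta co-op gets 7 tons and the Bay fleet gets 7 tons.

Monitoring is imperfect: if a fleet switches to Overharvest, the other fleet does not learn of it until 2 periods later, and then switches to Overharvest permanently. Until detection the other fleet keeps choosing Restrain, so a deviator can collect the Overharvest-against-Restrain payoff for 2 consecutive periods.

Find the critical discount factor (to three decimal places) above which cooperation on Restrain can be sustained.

0.836

The best deviation is to choose Overharvest for all 2 undetected periods, earning 60 each, then 7 forever once detected.
Deviation value: 60(1−δ^2)/(1−δ) + 7δ^2/(1−δ); cooperation value: 23/(1−δ).
IC: 23 ≥ 60(1−δ^2) + 7δ^2 = 60 − 53δ^2.
So δ^2 ≥ 37/53, giving δ ≥ (37/53)^(1/2) ≈ 0.836.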